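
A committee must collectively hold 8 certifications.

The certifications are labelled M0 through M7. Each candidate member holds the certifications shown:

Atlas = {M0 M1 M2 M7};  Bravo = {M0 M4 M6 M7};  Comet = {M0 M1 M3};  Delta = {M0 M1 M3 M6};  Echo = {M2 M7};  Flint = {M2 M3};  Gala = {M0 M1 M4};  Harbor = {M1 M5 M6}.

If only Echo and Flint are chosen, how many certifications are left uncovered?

5

Union of Echo, Flint = {M2, M3, M7}.
Not covered: M0, M1, M4, M5, M6 — 5 certifications.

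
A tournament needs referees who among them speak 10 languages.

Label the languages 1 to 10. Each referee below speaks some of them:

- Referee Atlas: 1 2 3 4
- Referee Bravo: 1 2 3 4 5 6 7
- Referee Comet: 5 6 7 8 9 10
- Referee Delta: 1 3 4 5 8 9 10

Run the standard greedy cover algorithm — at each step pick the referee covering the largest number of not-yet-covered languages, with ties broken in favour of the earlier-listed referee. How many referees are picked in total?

2

Greedy: pick Bravo (covers 7 new) → pick Comet (covers 3 new). Total picks: 2.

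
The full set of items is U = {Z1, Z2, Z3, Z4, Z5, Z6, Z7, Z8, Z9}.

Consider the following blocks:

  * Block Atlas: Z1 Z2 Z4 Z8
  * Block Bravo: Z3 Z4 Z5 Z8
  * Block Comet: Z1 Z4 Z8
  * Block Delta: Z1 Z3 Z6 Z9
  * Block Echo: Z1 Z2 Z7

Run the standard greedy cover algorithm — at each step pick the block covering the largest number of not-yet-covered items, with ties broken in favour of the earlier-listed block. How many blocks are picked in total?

Greedy: pick Atlas (covers 4 new) → pick Delta (covers 3 new) → pick Bravo (covers 1 new) → pick Echo (covers 1 new). Total picks: 4.
(The true minimum cover uses only 3 blocks, so greedy is not optimal here.)

4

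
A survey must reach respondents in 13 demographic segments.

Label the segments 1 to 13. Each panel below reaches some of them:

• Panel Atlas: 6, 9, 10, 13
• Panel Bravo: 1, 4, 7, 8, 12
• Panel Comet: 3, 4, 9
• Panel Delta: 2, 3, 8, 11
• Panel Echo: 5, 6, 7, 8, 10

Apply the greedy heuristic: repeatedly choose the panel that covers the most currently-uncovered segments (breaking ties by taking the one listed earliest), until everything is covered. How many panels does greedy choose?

4

Greedy: pick Bravo (covers 5 new) → pick Atlas (covers 4 new) → pick Delta (covers 3 new) → pick Echo (covers 1 new). Total picks: 4.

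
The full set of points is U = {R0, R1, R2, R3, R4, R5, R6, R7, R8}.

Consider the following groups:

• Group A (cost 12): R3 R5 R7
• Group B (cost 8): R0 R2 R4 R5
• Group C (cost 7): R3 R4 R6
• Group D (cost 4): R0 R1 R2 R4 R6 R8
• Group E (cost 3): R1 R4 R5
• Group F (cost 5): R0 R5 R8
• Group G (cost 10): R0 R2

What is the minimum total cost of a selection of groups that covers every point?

16

A, D together cover every point (A ∪ D = {R0, R1, R2, R3, R4, R5, R6, R7, R8}); total cost 12 + 4 = 16.
The greedy pick D, E, A costs 19; no covering selection beats 16.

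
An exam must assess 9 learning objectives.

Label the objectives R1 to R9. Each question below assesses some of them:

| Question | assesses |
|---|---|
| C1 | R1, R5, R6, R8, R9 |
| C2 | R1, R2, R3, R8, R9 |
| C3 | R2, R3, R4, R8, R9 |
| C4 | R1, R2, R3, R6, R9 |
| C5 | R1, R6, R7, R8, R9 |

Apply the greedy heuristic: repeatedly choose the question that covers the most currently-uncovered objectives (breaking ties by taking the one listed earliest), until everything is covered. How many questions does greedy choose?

3

Greedy: pick C1 (covers 5 new) → pick C3 (covers 3 new) → pick C5 (covers 1 new). Total picks: 3.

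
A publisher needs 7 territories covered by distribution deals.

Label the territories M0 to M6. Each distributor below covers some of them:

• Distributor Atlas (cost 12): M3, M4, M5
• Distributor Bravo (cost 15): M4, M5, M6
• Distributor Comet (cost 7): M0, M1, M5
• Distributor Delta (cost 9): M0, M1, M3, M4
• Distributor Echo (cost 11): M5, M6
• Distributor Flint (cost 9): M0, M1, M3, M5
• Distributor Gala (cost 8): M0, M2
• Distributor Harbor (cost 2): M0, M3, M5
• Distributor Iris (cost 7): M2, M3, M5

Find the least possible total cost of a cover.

Delta, Echo, Iris together cover every territory (Delta ∪ Echo ∪ Iris = {M0, M1, M2, M3, M4, M5, M6}); total cost 9 + 11 + 7 = 27.
The greedy pick Harbor, Delta, Iris, Echo costs 29; no covering selection beats 27.

27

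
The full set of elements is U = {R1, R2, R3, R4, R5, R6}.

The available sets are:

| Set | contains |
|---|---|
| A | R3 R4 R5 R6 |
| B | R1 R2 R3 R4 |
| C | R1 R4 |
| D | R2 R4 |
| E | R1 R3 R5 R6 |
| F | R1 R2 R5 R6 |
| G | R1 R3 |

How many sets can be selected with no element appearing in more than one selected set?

D, G are pairwise disjoint (D={R2,R4}; G={R1,R3}).
Every remaining set overlaps one of these, and no 3 of the listed sets are pairwise disjoint, so 2 is the maximum.

2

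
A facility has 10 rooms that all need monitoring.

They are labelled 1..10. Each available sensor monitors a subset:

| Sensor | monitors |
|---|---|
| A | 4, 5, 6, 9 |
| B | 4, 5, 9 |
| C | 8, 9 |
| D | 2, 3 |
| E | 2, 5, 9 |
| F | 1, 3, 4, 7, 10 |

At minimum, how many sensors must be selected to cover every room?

A and C and D and F together: A ∪ C ∪ D ∪ F = {1, 2, 3, 4, 5, 6, 7, 8, 9, 10} — every room is covered.
No 3 of the 6 sensors cover everything (all 20 combinations miss at least one room), so 4 is optimal.

4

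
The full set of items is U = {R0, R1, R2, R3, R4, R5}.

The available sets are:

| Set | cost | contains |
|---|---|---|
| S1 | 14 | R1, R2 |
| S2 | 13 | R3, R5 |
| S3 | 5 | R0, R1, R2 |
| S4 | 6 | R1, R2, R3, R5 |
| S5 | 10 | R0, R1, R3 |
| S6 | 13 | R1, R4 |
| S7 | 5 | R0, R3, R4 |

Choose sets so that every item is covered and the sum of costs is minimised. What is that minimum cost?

S4, S7 together cover every item (S4 ∪ S7 = {R0, R1, R2, R3, R4, R5}); total cost 6 + 5 = 11.
No covering selection has total cost below 11.

11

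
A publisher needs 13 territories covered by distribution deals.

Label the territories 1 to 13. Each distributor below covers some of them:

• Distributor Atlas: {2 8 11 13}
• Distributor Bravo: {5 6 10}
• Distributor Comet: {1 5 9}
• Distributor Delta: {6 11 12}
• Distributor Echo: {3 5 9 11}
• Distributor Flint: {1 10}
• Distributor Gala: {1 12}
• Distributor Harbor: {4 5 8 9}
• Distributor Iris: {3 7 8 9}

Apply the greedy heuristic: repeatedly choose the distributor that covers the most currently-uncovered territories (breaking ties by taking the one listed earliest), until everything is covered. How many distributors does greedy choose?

Greedy: pick Atlas (covers 4 new) → pick Bravo (covers 3 new) → pick Iris (covers 3 new) → pick Gala (covers 2 new) → pick Harbor (covers 1 new). Total picks: 5.

5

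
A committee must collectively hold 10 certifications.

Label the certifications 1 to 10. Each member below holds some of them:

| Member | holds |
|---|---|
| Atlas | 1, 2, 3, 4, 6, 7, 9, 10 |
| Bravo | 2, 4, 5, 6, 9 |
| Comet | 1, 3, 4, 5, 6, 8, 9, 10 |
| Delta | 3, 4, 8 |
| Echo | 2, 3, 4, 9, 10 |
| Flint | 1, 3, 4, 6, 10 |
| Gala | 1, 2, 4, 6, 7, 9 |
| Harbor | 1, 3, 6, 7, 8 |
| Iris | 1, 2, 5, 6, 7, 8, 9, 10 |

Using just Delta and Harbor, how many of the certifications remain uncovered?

Union of Delta, Harbor = {1, 3, 4, 6, 7, 8}.
Not covered: 2, 5, 9, 10 — 4 certifications.

4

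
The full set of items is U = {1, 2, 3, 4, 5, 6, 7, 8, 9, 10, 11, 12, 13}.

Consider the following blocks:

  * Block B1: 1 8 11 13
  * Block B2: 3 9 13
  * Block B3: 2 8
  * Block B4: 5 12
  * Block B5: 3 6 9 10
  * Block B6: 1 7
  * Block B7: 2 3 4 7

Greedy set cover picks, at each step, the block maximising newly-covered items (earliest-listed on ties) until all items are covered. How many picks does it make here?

4

Greedy: pick B1 (covers 4 new) → pick B5 (covers 4 new) → pick B7 (covers 3 new) → pick B4 (covers 2 new). Total picks: 4.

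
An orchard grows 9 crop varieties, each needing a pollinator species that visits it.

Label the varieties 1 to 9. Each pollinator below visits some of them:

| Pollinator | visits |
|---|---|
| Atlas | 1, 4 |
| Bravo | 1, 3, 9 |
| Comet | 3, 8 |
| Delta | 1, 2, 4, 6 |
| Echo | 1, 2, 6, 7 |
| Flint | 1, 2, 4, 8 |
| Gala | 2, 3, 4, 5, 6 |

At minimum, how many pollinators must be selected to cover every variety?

Take {Bravo, Echo, Flint, Gala}. Their union is {1, 2, 3, 4, 5, 6, 7, 8, 9}, which is all 9 varieties.
No 3 of the 7 pollinators cover everything (all 35 combinations miss at least one variety), so 4 is optimal.

4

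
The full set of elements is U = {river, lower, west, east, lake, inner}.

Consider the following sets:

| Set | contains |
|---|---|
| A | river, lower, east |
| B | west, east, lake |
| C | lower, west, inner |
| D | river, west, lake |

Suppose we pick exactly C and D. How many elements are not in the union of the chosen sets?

Union of C, D = {river, lower, west, lake, inner}.
Not covered: east — 1 element.

1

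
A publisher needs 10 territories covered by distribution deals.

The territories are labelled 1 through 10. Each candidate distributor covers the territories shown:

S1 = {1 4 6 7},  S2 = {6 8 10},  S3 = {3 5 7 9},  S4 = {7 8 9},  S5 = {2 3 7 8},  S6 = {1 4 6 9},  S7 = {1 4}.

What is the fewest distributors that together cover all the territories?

Take {S2, S3, S5, S7}. Their union is {1, 2, 3, 4, 5, 6, 7, 8, 9, 10}, which is all 10 territories.
No 3 of the 7 distributors cover everything (all 35 combinations miss at least one territory), so 4 is optimal.

4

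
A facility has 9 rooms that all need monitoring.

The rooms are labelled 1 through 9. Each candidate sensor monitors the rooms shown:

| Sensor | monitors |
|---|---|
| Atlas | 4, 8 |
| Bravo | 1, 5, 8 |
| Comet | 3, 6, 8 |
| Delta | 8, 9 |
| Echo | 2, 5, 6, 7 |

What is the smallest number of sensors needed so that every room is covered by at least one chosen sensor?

Atlas and Bravo and Comet and Delta and Echo together: Atlas ∪ Bravo ∪ Comet ∪ Delta ∪ Echo = {1, 2, 3, 4, 5, 6, 7, 8, 9} — every room is covered.
No 4 of the 5 sensors cover everything (all 5 combinations miss at least one room), so 5 is optimal.

5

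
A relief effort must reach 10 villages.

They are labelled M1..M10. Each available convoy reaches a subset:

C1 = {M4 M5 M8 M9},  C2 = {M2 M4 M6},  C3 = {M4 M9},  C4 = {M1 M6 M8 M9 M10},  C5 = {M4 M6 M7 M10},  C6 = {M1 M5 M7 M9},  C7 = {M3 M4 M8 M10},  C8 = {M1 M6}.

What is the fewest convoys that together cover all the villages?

Take {C2, C6, C7}. Their union is {M1, M2, M3, M4, M5, M6, M7, M8, M9, M10}, which is all 10 villages.
Only C2 contains M2, so C2 is forced; the remaining 7 villages need at least 2 more convoys (each remaining convoy adds at most 4) — so at least 3 convoys are needed, and 3 is optimal.

3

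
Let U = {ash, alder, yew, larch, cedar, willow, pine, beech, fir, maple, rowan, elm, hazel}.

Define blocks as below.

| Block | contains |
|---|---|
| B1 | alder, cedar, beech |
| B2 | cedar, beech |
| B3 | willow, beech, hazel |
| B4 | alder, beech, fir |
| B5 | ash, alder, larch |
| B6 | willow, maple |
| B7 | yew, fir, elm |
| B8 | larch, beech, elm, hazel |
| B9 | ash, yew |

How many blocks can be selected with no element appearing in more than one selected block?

B2, B5, B6, B7 are pairwise disjoint (B2={cedar,beech}; B5={ash,alder,larch}; B6={willow,maple}; B7={yew,fir,elm}).
Every remaining block overlaps one of these, and no 5 of the listed blocks are pairwise disjoint, so 4 is the maximum.

4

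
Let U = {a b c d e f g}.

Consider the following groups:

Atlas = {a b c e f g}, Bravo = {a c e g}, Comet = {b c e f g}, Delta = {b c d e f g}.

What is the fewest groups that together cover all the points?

2

Atlas and Delta together: Atlas ∪ Delta = {a, b, c, d, e, f, g} — every point is covered.
No single group has all 7 points (the largest, Atlas, has 6), so 2 is optimal.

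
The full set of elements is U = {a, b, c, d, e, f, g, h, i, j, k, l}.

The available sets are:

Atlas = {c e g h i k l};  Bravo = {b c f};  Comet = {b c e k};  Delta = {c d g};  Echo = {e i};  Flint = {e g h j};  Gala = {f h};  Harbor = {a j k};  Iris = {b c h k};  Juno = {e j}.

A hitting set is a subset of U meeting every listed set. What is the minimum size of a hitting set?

4

T = {c, e, h, j} meets every set (each contains at least one member of T), and |T| = 4.
The sets Delta, Echo, Gala, Harbor are pairwise disjoint, so any hitting set needs a separate element for each — at least 4. Hence 4 is optimal.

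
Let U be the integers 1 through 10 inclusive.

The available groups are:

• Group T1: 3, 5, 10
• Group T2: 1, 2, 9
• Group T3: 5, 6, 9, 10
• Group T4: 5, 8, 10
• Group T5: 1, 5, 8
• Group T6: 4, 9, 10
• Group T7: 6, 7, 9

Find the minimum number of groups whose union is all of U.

T1 and T2 and T5 and T6 and T7 together: T1 ∪ T2 ∪ T5 ∪ T6 ∪ T7 = {1, 2, 3, 4, 5, 6, 7, 8, 9, 10} — every item is covered.
No 4 of the 7 groups cover everything (all 35 combinations miss at least one item), so 5 is optimal.

5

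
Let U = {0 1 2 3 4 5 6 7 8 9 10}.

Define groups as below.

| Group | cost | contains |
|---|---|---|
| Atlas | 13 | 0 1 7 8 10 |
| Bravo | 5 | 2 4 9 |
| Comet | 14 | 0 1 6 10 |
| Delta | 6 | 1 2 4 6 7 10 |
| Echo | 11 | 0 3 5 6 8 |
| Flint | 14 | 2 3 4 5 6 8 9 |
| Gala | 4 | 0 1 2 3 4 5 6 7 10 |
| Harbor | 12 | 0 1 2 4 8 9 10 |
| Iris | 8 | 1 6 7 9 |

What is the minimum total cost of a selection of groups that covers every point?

Gala, Harbor together cover every point (Gala ∪ Harbor = {0, 1, 2, 3, 4, 5, 6, 7, 8, 9, 10}); total cost 4 + 12 = 16.
The greedy pick Gala, Bravo, Echo costs 20; no covering selection beats 16.

16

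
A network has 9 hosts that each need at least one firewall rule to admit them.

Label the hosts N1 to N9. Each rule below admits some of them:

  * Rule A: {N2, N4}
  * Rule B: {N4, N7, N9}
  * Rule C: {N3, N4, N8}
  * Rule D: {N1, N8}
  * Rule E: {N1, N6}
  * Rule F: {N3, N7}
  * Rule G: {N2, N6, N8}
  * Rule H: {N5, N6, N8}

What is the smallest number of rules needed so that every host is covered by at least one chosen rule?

Take {A, B, C, D, H}. Their union is {N1, N2, N3, N4, N5, N6, N7, N8, N9}, which is all 9 hosts.
No 4 of the 8 rules cover everything (all 70 combinations miss at least one host), so 5 is optimal.

5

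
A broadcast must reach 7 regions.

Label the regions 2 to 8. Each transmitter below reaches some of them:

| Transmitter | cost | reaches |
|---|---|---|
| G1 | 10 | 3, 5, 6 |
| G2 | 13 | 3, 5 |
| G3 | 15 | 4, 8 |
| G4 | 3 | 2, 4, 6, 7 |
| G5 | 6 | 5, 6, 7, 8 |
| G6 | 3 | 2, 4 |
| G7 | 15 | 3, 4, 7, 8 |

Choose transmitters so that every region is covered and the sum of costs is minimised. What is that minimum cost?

19

G1, G4, G5 together cover every region (G1 ∪ G4 ∪ G5 = {2, 3, 4, 5, 6, 7, 8}); total cost 10 + 3 + 6 = 19.
No covering selection has total cost below 19.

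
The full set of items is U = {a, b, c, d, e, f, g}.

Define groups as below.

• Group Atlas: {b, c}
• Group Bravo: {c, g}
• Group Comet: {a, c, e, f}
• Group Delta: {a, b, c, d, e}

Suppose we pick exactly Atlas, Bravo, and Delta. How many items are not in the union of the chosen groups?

1

Union of Atlas, Bravo, Delta = {a, b, c, d, e, g}.
Not covered: f — 1 item.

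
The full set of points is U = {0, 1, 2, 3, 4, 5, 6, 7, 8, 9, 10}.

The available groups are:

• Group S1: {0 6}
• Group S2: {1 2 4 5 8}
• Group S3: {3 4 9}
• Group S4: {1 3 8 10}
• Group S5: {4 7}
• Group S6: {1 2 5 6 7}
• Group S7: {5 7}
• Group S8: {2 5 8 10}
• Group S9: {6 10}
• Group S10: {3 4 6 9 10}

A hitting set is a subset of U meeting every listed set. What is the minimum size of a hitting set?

Take H = {4, 6, 7, 10}. Each listed group contains at least one of these, so H is a hitting set of size 4.
No choice of 3 points meets every group, so 4 is the minimum.

4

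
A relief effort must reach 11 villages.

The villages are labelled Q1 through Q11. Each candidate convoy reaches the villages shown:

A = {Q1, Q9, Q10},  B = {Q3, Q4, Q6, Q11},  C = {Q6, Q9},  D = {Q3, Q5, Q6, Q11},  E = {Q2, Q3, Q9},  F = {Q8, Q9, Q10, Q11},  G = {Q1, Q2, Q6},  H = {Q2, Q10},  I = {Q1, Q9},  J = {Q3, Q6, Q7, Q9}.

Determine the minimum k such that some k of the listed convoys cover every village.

5

B and D and F and G and J together: B ∪ D ∪ F ∪ G ∪ J = {Q1, Q2, Q3, Q4, Q5, Q6, Q7, Q8, Q9, Q10, Q11} — every village is covered.
No 4 of the 10 convoys cover everything (all 210 combinations miss at least one village), so 5 is optimal.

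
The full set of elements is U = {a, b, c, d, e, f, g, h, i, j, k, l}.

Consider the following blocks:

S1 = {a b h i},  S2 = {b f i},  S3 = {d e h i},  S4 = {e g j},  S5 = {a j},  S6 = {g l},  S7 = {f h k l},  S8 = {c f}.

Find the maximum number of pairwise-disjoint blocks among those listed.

4

S3, S5, S6, S8 are pairwise disjoint (S3={d,e,h,i}; S5={a,j}; S6={g,l}; S8={c,f}).
Every remaining block overlaps one of these, and no 5 of the listed blocks are pairwise disjoint, so 4 is the maximum.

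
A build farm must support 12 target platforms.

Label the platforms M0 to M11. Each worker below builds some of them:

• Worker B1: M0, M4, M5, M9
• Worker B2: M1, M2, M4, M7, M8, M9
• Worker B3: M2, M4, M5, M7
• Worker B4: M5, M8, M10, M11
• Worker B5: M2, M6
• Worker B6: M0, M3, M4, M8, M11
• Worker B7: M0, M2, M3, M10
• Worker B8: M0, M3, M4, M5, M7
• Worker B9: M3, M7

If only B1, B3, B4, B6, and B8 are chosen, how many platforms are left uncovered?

2

Union of B1, B3, B4, B6, B8 = {M0, M2, M3, M4, M5, M7, M8, M9, M10, M11}.
Not covered: M1, M6 — 2 platforms.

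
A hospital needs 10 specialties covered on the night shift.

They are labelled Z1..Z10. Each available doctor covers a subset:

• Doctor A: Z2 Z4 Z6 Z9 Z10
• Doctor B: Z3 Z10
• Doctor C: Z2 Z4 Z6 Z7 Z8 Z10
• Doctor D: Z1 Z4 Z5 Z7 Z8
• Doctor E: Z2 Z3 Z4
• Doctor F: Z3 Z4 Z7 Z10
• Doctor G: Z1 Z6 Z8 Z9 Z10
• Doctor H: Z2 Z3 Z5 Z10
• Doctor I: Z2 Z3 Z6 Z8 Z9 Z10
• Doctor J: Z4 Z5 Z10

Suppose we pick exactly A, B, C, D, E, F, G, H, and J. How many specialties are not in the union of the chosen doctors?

Union of A, B, C, D, E, F, G, H, J = {Z1, Z2, Z3, Z4, Z5, Z6, Z7, Z8, Z9, Z10} — that's every specialty, so 0 are uncovered.

0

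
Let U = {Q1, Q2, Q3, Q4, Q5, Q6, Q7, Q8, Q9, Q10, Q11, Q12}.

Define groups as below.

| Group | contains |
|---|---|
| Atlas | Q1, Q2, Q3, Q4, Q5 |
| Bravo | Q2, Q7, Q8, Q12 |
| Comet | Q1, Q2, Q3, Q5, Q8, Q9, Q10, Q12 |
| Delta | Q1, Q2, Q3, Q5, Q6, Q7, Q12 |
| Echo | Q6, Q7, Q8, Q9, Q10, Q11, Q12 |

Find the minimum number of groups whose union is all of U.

Take {Atlas, Echo}. Their union is {Q1, Q2, Q3, Q4, Q5, Q6, Q7, Q8, Q9, Q10, Q11, Q12}, which is all 12 elements.
No single group has all 12 elements (the largest, Comet, has 8), so 2 is optimal.

2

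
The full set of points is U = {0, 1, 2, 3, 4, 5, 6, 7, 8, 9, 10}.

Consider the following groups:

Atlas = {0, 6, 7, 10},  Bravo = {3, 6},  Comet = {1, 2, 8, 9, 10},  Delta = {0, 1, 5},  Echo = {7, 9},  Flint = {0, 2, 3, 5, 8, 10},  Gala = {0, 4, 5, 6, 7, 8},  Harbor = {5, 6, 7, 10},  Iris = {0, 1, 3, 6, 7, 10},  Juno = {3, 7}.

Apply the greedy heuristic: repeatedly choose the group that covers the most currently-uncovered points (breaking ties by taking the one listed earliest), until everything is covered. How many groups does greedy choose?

Greedy: pick Flint (covers 6 new) → pick Gala (covers 3 new) → pick Comet (covers 2 new). Total picks: 3.

3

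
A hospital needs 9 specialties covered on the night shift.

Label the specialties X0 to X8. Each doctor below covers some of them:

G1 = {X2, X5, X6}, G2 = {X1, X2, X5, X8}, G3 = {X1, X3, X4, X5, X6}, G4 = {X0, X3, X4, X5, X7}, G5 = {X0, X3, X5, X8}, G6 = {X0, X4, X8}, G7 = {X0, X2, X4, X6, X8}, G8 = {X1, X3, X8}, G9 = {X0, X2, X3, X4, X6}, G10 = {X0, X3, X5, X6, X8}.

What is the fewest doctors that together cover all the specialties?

3

G3 and G4 and G7 together: G3 ∪ G4 ∪ G7 = {X0, X1, X2, X3, X4, X5, X6, X7, X8} — every specialty is covered.
Only G4 contains X7, so G4 is forced; the remaining 4 specialties need at least 2 more doctors (each remaining doctor adds at most 3) — so at least 3 doctors are needed, and 3 is optimal.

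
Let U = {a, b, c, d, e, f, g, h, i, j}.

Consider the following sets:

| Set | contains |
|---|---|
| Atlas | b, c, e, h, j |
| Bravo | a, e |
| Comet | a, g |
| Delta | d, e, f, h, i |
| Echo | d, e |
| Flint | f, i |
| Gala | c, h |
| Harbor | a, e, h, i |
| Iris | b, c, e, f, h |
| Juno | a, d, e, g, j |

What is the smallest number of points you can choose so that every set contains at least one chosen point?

T = {a, c, d, f} meets every set (each contains at least one member of T), and |T| = 4.
The sets Comet, Echo, Flint, Gala are pairwise disjoint, so any hitting set needs a separate point for each — at least 4. Hence 4 is optimal.

4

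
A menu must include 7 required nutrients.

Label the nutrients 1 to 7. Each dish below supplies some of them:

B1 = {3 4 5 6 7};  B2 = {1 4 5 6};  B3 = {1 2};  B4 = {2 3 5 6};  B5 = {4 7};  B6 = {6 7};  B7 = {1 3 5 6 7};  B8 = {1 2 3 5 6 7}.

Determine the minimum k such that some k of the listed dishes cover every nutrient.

2

B1 and B8 together: B1 ∪ B8 = {1, 2, 3, 4, 5, 6, 7} — every nutrient is covered.
No single dish has all 7 nutrients (the largest, B8, has 6), so 2 is optimal.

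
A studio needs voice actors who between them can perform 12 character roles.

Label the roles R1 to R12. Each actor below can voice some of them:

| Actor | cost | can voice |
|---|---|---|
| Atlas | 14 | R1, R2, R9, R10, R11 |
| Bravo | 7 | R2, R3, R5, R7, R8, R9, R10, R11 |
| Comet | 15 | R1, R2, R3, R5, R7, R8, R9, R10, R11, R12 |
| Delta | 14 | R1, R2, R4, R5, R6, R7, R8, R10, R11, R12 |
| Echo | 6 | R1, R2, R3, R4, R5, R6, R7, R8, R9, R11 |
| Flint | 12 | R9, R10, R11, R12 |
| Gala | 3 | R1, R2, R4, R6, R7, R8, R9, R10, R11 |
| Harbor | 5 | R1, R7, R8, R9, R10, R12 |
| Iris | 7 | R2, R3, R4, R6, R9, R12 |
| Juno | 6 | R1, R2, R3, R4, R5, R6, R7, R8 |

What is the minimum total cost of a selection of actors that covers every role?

Echo, Harbor together cover every role (Echo ∪ Harbor = {R1, R2, R3, R4, R5, R6, R7, R8, R9, R10, R11, R12}); total cost 6 + 5 = 11.
The greedy pick Gala, Echo, Harbor costs 14; no covering selection beats 11.

11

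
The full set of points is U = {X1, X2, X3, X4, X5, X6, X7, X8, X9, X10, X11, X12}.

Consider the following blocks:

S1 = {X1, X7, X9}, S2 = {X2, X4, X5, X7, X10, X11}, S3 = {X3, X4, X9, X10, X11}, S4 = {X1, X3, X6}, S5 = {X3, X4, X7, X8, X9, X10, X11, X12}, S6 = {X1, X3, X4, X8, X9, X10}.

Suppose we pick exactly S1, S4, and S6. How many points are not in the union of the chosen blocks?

Union of S1, S4, S6 = {X1, X3, X4, X6, X7, X8, X9, X10}.
Not covered: X2, X5, X11, X12 — 4 points.

4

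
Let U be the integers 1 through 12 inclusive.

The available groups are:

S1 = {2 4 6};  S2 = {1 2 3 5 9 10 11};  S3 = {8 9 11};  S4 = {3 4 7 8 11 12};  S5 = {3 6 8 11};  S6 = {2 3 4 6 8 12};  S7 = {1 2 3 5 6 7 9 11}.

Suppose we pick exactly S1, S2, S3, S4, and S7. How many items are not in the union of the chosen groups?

Union of S1, S2, S3, S4, S7 = {1, 2, 3, 4, 5, 6, 7, 8, 9, 10, 11, 12} — that's every item, so 0 are uncovered.

0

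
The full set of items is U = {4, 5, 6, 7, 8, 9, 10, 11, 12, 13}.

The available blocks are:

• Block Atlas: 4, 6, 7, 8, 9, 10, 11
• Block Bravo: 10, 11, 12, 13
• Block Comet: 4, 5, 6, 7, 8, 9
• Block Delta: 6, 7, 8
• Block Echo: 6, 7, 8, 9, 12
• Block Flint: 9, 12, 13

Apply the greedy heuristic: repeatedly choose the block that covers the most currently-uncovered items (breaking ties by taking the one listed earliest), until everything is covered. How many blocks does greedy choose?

Greedy: pick Atlas (covers 7 new) → pick Bravo (covers 2 new) → pick Comet (covers 1 new). Total picks: 3.
(The true minimum cover uses only 2 blocks, so greedy is not optimal here.)

3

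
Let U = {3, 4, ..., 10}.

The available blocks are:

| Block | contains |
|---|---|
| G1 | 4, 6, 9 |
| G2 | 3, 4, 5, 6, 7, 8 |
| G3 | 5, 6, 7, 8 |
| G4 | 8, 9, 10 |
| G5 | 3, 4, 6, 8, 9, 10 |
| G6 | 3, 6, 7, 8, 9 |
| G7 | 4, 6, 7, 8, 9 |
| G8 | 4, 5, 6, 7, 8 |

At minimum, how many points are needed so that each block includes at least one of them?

The 2 points {8, 9} hit every block.
No single point lies in every block, so at least 2 are needed and 2 is optimal.

2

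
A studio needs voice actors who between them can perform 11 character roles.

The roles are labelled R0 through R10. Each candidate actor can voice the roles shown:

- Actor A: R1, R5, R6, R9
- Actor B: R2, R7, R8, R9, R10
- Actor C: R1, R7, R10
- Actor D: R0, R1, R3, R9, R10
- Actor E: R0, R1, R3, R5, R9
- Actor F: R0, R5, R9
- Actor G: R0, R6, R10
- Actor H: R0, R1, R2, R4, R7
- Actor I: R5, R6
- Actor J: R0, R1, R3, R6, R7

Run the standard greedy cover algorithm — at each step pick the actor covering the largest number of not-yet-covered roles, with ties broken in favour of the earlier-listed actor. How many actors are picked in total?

Greedy: pick B (covers 5 new) → pick E (covers 4 new) → pick A (covers 1 new) → pick H (covers 1 new). Total picks: 4.

4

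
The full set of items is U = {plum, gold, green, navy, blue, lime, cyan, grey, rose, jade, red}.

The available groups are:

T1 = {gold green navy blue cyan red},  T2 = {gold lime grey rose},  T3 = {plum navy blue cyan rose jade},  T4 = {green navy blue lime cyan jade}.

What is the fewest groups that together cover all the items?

Take {T1, T2, T3}. Their union is {plum, gold, green, navy, blue, lime, cyan, grey, rose, jade, red}, which is all 11 items.
Only T3 contains plum, so T3 is forced; the remaining 5 items need at least 2 more groups (each remaining group adds at most 3) — so at least 3 groups are needed, and 3 is optimal.

3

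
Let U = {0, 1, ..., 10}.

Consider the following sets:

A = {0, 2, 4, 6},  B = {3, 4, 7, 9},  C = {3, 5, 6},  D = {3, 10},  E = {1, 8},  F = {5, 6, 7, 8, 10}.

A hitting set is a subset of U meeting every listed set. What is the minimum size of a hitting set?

Take H = {1, 3, 6}. Each listed set contains at least one of these, so H is a hitting set of size 3.
The sets A, D, E are pairwise disjoint, so any hitting set needs a separate item for each — at least 3. Hence 3 is optimal.

3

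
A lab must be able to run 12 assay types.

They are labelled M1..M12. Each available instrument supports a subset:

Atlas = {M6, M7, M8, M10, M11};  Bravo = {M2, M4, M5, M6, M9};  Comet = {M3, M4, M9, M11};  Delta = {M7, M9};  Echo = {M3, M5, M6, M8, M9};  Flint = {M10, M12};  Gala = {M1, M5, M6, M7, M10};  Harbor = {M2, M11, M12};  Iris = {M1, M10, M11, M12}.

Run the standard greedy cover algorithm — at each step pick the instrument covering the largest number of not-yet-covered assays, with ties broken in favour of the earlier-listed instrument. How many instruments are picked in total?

4

Greedy: pick Atlas (covers 5 new) → pick Bravo (covers 4 new) → pick Iris (covers 2 new) → pick Comet (covers 1 new). Total picks: 4.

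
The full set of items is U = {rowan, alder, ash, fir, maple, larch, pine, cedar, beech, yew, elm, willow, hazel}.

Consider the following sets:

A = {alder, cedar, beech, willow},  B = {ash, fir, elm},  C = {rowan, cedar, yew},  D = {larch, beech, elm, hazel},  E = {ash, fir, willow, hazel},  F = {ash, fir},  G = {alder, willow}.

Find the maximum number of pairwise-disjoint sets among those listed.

C, D, F, G are pairwise disjoint (C={rowan,cedar,yew}; D={larch,beech,elm,hazel}; F={ash,fir}; G={alder,willow}).
Every remaining set overlaps one of these, and no 5 of the listed sets are pairwise disjoint, so 4 is the maximum.

4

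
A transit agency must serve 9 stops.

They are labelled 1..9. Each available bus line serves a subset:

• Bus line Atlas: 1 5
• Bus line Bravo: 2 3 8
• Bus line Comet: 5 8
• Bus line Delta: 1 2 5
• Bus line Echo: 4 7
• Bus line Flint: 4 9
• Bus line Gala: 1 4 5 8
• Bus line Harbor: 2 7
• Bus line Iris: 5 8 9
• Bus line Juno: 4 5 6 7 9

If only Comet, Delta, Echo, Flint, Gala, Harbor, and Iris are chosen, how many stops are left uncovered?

Union of Comet, Delta, Echo, Flint, Gala, Harbor, Iris = {1, 2, 4, 5, 7, 8, 9}.
Not covered: 3, 6 — 2 stops.

2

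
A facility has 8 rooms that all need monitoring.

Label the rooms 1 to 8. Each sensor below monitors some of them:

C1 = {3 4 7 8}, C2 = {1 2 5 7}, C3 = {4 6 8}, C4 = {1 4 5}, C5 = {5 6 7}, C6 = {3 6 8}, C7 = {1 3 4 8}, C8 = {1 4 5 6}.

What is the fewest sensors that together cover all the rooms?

3

Take {C2, C6, C7}. Their union is {1, 2, 3, 4, 5, 6, 7, 8}, which is all 8 rooms.
Only C2 contains 2, so C2 is forced; the remaining 4 rooms need at least 2 more sensors (each remaining sensor adds at most 3) — so at least 3 sensors are needed, and 3 is optimal.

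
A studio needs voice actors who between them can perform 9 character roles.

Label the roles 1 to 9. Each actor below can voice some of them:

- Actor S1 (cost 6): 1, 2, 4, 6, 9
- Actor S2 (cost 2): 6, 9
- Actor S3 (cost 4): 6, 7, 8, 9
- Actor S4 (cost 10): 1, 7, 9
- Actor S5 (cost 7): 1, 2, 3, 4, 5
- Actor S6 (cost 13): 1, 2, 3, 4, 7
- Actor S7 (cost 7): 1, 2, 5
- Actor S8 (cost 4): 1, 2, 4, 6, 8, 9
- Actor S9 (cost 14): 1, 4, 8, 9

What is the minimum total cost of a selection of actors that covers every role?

11

S3, S5 together cover every role (S3 ∪ S5 = {1, 2, 3, 4, 5, 6, 7, 8, 9}); total cost 4 + 7 = 11.
The greedy pick S8, S5, S3 costs 15; no covering selection beats 11.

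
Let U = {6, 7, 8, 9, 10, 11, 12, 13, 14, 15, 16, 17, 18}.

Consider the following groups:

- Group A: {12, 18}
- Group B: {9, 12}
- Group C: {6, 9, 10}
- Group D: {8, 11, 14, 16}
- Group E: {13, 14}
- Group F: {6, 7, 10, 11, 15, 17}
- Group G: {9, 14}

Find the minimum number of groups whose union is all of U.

5

Take {A, C, D, E, F}. Their union is {6, 7, 8, 9, 10, 11, 12, 13, 14, 15, 16, 17, 18}, which is all 13 items.
No 4 of the 7 groups cover everything (all 35 combinations miss at least one item), so 5 is optimal.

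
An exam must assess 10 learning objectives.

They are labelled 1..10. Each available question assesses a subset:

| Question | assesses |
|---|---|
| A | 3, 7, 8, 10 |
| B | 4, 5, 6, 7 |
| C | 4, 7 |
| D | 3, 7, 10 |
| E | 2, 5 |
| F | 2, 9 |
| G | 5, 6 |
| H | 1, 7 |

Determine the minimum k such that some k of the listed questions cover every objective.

4

Take {A, B, F, H}. Their union is {1, 2, 3, 4, 5, 6, 7, 8, 9, 10}, which is all 10 objectives.
Only H contains 1, so H is forced; the remaining 8 objectives need at least 3 more questions (each remaining question adds at most 3) — so at least 4 questions are needed, and 4 is optimal.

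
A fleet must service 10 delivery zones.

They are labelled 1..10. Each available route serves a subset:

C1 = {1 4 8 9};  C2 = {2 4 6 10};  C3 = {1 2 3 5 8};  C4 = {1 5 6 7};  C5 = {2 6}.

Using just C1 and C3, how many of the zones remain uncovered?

3

Union of C1, C3 = {1, 2, 3, 4, 5, 8, 9}.
Not covered: 6, 7, 10 — 3 zones.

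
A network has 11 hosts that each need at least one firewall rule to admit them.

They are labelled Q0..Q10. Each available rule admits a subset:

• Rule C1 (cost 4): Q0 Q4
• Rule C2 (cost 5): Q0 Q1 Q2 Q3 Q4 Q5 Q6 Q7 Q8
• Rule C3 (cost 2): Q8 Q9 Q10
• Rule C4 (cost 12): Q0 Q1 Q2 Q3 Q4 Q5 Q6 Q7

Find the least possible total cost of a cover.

C2, C3 together cover every host (C2 ∪ C3 = {Q0, Q1, Q2, Q3, Q4, Q5, Q6, Q7, Q8, Q9, Q10}); total cost 5 + 2 = 7.
No covering selection has total cost below 7.

7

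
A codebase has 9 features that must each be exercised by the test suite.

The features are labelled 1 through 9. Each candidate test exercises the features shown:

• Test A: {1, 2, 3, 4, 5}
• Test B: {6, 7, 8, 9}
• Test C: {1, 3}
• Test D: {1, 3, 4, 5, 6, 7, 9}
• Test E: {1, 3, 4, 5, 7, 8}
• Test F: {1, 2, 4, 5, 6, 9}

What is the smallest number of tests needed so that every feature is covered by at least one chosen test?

Take {A, B}. Their union is {1, 2, 3, 4, 5, 6, 7, 8, 9}, which is all 9 features.
No single test has all 9 features (the largest, D, has 7), so 2 is optimal.

2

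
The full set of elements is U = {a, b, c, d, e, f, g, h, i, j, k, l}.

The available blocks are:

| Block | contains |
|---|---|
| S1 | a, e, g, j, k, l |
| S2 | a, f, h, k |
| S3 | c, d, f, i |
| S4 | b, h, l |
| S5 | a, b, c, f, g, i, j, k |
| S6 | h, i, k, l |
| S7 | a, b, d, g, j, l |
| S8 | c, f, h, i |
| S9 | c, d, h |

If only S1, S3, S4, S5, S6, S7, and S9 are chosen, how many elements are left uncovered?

Union of S1, S3, S4, S5, S6, S7, S9 = {a, b, c, d, e, f, g, h, i, j, k, l} — that's every element, so 0 are uncovered.

0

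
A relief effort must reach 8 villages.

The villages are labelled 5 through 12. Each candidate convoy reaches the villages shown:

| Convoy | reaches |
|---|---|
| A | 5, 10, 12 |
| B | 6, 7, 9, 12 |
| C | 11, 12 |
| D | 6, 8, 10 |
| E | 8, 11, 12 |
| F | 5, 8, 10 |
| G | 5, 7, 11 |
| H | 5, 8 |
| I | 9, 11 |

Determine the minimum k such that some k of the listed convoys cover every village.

A and B and E together: A ∪ B ∪ E = {5, 6, 7, 8, 9, 10, 11, 12} — every village is covered.
No 2 of the 9 convoys cover everything (all 36 combinations miss at least one village), so 3 is optimal.

3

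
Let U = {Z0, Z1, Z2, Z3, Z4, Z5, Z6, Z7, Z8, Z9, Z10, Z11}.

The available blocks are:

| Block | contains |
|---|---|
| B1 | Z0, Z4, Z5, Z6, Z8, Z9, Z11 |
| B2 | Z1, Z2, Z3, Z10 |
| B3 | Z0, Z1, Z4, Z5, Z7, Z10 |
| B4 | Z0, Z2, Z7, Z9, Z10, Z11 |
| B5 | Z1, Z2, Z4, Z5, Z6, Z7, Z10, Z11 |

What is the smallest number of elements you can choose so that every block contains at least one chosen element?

2

The 2 elements {Z2, Z5} hit every block.
The blocks B1, B2 are pairwise disjoint, so any hitting set needs a separate element for each — at least 2. Hence 2 is optimal.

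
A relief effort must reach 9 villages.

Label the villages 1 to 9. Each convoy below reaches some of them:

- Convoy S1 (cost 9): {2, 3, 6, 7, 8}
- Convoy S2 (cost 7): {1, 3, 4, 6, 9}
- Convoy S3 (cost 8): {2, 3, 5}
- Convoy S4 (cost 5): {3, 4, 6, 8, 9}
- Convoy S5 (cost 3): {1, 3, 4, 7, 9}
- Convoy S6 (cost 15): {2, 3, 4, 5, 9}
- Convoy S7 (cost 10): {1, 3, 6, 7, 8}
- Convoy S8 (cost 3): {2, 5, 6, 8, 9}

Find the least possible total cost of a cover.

6

S5, S8 together cover every village (S5 ∪ S8 = {1, 2, 3, 4, 5, 6, 7, 8, 9}); total cost 3 + 3 = 6.
No covering selection has total cost below 6.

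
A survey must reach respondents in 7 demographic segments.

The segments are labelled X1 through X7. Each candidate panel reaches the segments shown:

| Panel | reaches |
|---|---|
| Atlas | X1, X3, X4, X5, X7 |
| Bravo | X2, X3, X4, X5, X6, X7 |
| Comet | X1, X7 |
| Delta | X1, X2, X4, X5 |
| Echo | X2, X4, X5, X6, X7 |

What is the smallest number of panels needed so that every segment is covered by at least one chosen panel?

Bravo and Delta together: Bravo ∪ Delta = {X1, X2, X3, X4, X5, X6, X7} — every segment is covered.
No single panel has all 7 segments (the largest, Bravo, has 6), so 2 is optimal.

2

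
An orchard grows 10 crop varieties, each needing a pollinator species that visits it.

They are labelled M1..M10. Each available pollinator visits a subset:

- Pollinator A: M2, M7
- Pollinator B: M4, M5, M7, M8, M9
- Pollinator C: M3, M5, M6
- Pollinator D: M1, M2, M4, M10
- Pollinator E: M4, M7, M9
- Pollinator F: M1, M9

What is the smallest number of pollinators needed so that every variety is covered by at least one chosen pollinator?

3

B and C and D together: B ∪ C ∪ D = {M1, M2, M3, M4, M5, M6, M7, M8, M9, M10} — every variety is covered.
Only C contains M3, so C is forced; the remaining 7 varieties need at least 2 more pollinators (each remaining pollinator adds at most 4) — so at least 3 pollinators are needed, and 3 is optimal.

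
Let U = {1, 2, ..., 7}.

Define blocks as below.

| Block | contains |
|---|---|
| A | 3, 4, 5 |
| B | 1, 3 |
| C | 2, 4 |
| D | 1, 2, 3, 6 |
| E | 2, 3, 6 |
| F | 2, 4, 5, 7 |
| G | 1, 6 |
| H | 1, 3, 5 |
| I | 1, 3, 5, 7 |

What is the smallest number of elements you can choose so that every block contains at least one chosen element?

3

T = {1, 3, 4} meets every block (each contains at least one member of T), and |T| = 3.
No choice of 2 elements meets every block, so 3 is the minimum.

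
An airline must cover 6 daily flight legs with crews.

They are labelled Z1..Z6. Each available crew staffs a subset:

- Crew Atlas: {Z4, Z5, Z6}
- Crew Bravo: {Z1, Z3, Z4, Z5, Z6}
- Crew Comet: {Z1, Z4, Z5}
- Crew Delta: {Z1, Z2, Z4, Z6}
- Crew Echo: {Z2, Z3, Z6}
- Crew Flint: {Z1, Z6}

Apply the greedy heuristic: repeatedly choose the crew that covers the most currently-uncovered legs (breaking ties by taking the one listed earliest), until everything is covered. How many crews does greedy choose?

2

Greedy: pick Bravo (covers 5 new) → pick Delta (covers 1 new). Total picks: 2.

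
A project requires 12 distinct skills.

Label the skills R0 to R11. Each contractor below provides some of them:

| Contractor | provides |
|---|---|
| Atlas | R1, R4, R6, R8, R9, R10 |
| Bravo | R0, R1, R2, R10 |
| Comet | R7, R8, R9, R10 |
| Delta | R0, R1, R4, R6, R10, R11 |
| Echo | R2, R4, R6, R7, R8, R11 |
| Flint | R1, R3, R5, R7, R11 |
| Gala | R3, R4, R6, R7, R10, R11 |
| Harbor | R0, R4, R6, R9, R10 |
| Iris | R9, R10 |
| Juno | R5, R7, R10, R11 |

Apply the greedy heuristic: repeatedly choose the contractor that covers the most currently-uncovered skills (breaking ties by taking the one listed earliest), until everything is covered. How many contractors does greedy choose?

Greedy: pick Atlas (covers 6 new) → pick Flint (covers 4 new) → pick Bravo (covers 2 new). Total picks: 3.

3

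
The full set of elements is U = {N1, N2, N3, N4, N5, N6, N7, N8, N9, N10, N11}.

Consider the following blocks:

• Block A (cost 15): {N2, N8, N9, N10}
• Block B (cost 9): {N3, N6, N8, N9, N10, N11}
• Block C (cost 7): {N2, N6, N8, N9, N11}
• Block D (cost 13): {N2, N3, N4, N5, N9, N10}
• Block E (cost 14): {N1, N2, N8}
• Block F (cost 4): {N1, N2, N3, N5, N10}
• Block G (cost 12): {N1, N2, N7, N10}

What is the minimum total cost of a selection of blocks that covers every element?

C, D, G together cover every element (C ∪ D ∪ G = {N1, N2, N3, N4, N5, N6, N7, N8, N9, N10, N11}); total cost 7 + 13 + 12 = 32.
The greedy pick F, C, G, D costs 36; no covering selection beats 32.

32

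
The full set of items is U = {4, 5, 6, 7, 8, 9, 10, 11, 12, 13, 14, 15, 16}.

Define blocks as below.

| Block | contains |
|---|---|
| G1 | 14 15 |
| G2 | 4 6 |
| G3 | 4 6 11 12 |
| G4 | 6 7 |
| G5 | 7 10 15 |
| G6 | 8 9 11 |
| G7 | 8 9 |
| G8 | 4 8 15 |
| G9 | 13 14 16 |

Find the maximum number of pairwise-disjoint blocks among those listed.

G2, G5, G6, G9 are pairwise disjoint (G2={4,6}; G5={7,10,15}; G6={8,9,11}; G9={13,14,16}).
Every remaining block overlaps one of these, and no 5 of the listed blocks are pairwise disjoint, so 4 is the maximum.

4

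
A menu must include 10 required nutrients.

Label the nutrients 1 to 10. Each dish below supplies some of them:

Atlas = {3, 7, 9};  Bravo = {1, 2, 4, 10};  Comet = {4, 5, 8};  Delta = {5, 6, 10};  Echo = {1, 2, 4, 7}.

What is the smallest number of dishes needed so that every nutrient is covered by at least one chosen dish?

Atlas and Comet and Delta and Echo together: Atlas ∪ Comet ∪ Delta ∪ Echo = {1, 2, 3, 4, 5, 6, 7, 8, 9, 10} — every nutrient is covered.
Only Comet contains 8, so Comet is forced; the remaining 7 nutrients need at least 3 more dishes (each remaining dish adds at most 3) — so at least 4 dishes are needed, and 4 is optimal.

4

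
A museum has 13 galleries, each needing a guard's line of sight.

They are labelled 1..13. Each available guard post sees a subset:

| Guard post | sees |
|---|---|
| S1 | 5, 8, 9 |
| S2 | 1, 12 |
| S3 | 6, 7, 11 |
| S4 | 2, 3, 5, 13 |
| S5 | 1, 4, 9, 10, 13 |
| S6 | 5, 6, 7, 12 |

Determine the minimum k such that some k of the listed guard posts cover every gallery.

5

Take {S1, S3, S4, S5, S6}. Their union is {1, 2, 3, 4, 5, 6, 7, 8, 9, 10, 11, 12, 13}, which is all 13 galleries.
No 4 of the 6 guard posts cover everything (all 15 combinations miss at least one gallery), so 5 is optimal.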